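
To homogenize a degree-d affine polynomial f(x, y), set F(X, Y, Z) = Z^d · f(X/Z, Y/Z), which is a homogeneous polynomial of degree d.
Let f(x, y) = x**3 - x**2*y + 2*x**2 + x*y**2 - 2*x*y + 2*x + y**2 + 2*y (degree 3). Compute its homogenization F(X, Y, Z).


F(X, Y, Z) = X**3 - X**2*Y + 2*X**2*Z + X*Y**2 - 2*X*Y*Z + 2*X*Z**2 + Y**2*Z + 2*Y*Z**2

deg(f) = 3.
Substitute x = X/Z, y = Y/Z into f, then multiply by Z^3.
  monomial 1·x^3·y^0 ↦ 1·X^3·Y^0·Z^0.
  monomial -1·x^2·y^1 ↦ -1·X^2·Y^1·Z^0.
  monomial 2·x^2·y^0 ↦ 2·X^2·Y^0·Z^1.
  monomial 1·x^1·y^2 ↦ 1·X^1·Y^2·Z^0.
  monomial -2·x^1·y^1 ↦ -2·X^1·Y^1·Z^1.
  monomial 2·x^1·y^0 ↦ 2·X^1·Y^0·Z^2.
  monomial 1·x^0·y^2 ↦ 1·X^0·Y^2·Z^1.
  monomial 2·x^0·y^1 ↦ 2·X^0·Y^1·Z^2.
Collecting: F(X, Y, Z) = X**3 - X**2*Y + 2*X**2*Z + X*Y**2 - 2*X*Y*Z + 2*X*Z**2 + Y**2*Z + 2*Y*Z**2.


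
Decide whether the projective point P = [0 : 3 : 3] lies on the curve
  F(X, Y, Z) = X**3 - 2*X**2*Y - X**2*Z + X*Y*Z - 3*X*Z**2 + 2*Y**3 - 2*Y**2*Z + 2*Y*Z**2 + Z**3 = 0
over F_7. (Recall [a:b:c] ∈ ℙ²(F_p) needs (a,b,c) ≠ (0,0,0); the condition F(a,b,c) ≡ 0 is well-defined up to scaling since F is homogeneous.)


F(0,3,3) ≡ 4 (mod 7); P is NOT on the curve.

Evaluate F(0, 3, 3) term-by-term (mod 7).
  X**3 ↦ 1·0·1·1 = 0
  -2*X**2*Y ↦ -2·0·3·1 = 0
  -X**2*Z ↦ -1·0·1·3 = 0
  X*Y*Z ↦ 1·0·3·3 = 0
  -3*X*Z**2 ↦ -3·0·1·9 = 0
  2*Y**3 ↦ 2·1·27·1 = 54
  -2*Y**2*Z ↦ -2·1·9·3 = -54
  2*Y*Z**2 ↦ 2·1·3·9 = 54
  Z**3 ↦ 1·1·1·27 = 27
Sum: F(0, 3, 3) = (0) + (0) + (0) + (0) + (0) + (54) + (-54) + (54) + (27) = 81.
Reducing mod 7: 81 ≡ 4 (mod 7).
Since F(a, b, c) ≡ 4 ≠ 0 (mod 7), P does NOT lie on the curve.


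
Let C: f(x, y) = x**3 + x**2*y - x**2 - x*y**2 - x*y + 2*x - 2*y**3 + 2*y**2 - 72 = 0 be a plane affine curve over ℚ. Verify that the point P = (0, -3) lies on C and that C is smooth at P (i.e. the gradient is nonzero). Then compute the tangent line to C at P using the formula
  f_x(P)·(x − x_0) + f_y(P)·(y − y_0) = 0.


Tangent line at P: -4*x - 66*y - 198 = 0.

Step 1: f(0, -3) = 0, so P lies on C.
Step 2: partial derivatives
  f_x(x, y) = 3*x**2 + 2*x*y - 2*x - y**2 - y + 2, f_y(x, y) = x**2 - 2*x*y - x - 6*y**2 + 4*y.
  f_x(P) = -4, f_y(P) = -66 (gradient nonzero, so P is smooth).
Step 3: tangent line at P: -4·(x − 0) + -66·(y − -3) = 0.
Expanding: -4*x - 66*y - 198 = 0.


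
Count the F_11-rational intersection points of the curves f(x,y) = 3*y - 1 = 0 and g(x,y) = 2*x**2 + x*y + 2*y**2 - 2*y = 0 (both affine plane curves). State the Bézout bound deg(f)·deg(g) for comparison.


Common zeros: {(10, 4)}; count = 1; Bézout bound = 2.

deg(f) = 1, deg(g) = 2, so Bézout bound = 2.
Scan x ∈ F_11. For each x, list the y ∈ F_11 with f(x, y) ≡ 0 and those with g(x, y) ≡ 0 (mod 11); the common zeros in that column are the intersection.
  x = 0: f ≡ 0 at y ∈ {4}; g ≡ 0 at y ∈ {0, 1}; common: ∅.
  x = 1: f ≡ 0 at y ∈ {4}; g ≡ 0 at y ∈ ∅; common: ∅.
  x = 2: f ≡ 0 at y ∈ {4}; g ≡ 0 at y ∈ ∅; common: ∅.
  x = 3: f ≡ 0 at y ∈ {4}; g ≡ 0 at y ∈ {8}; common: ∅.
  x = 4: f ≡ 0 at y ∈ {4}; g ≡ 0 at y ∈ {2, 8}; common: ∅.
  x = 5: f ≡ 0 at y ∈ {4}; g ≡ 0 at y ∈ {1, 3}; common: ∅.
  x = 6: f ≡ 0 at y ∈ {4}; g ≡ 0 at y ∈ {2, 7}; common: ∅.
  x = 7: f ≡ 0 at y ∈ {4}; g ≡ 0 at y ∈ {7}; common: ∅.
  x = 8: f ≡ 0 at y ∈ {4}; g ≡ 0 at y ∈ ∅; common: ∅.
  x = 9: f ≡ 0 at y ∈ {4}; g ≡ 0 at y ∈ ∅; common: ∅.
  x = 10: f ≡ 0 at y ∈ {4}; g ≡ 0 at y ∈ {3, 4}; common: {4}.
Collecting: common zeros = {(10, 4)}, so the count is 1.
Comparison with the Bézout bound: 1 ≤ 2 = deg(f)·deg(g), as expected for curves with no common component (the affine F_11-count falls short of the bound because intersections may lie at infinity, over extension fields, or carry multiplicity).


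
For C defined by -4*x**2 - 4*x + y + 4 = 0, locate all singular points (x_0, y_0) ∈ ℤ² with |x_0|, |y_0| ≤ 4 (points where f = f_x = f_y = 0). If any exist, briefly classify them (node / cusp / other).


No singular points in the scanned grid; C is smooth there.

Compute partial derivatives:
  f_x = -8*x - 4.
  f_y = 1.
f_y = 1 is a nonzero constant, so f_y never vanishes: no point (x, y) can satisfy f = f_x = f_y = 0. In particular no (x, y) ∈ {−4, ..., 4}² is singular; the curve is smooth.


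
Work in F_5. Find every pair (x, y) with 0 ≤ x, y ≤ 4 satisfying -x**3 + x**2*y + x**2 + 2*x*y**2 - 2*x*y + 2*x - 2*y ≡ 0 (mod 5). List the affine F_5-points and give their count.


Affine F_5-points: {(0, 0), (2, 0), (2, 3), (3, 1), (3, 3), (4, 0), (4, 3)}; count = 7.

For each of the 25 pairs (x, y) ∈ F_5², evaluate f(x, y) mod 5. Record the zeros.
  x = 0: [0↦0, 1↦3, 2↦1, 3↦4, 4↦2]  zeros at y ∈ {0}
  x = 1: [0↦2, 1↦1, 2↦4, 3↦1, 4↦2]  zeros at y ∈ ∅
  x = 2: [0↦0, 1↦2, 2↦2, 3↦0, 4↦1]  zeros at y ∈ {0, 3}
  x = 3: [0↦3, 1↦0, 2↦4, 3↦0, 4↦3]  zeros at y ∈ {1, 3}
  x = 4: [0↦0, 1↦4, 2↦4, 3↦0, 4↦2]  zeros at y ∈ {0, 3}
Collecting zeros: affine points = {(0, 0), (2, 0), (2, 3), (3, 1), (3, 3), (4, 0), (4, 3)}.
Total count |C(F_5)_aff| = 7.


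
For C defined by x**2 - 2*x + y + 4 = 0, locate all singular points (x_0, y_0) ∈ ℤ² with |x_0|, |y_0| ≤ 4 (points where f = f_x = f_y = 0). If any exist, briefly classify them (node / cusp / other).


No singular points in the scanned grid; C is smooth there.

Compute partial derivatives:
  f_x = 2*x - 2.
  f_y = 1.
f_y = 1 is a nonzero constant, so f_y never vanishes: no point (x, y) can satisfy f = f_x = f_y = 0. In particular no (x, y) ∈ {−4, ..., 4}² is singular; the curve is smooth.


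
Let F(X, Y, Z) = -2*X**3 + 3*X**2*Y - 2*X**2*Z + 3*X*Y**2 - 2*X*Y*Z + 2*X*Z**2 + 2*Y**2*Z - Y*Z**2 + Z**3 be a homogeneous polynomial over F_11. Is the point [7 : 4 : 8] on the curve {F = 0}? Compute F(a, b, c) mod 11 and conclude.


F(7,4,8) ≡ 7 (mod 11); P is NOT on the curve.

Evaluate F(7, 4, 8) term-by-term (mod 11).
  -2*X**3 ↦ -2·343·1·1 = -686
  3*X**2*Y ↦ 3·49·4·1 = 588
  -2*X**2*Z ↦ -2·49·1·8 = -784
  3*X*Y**2 ↦ 3·7·16·1 = 336
  -2*X*Y*Z ↦ -2·7·4·8 = -448
  2*X*Z**2 ↦ 2·7·1·64 = 896
  2*Y**2*Z ↦ 2·1·16·8 = 256
  -Y*Z**2 ↦ -1·1·4·64 = -256
  Z**3 ↦ 1·1·1·512 = 512
Sum: F(7, 4, 8) = (-686) + (588) + (-784) + (336) + (-448) + (896) + (256) + (-256) + (512) = 414.
Reducing mod 11: 414 ≡ 7 (mod 11).
Since F(a, b, c) ≡ 7 ≠ 0 (mod 11), P does NOT lie on the curve.


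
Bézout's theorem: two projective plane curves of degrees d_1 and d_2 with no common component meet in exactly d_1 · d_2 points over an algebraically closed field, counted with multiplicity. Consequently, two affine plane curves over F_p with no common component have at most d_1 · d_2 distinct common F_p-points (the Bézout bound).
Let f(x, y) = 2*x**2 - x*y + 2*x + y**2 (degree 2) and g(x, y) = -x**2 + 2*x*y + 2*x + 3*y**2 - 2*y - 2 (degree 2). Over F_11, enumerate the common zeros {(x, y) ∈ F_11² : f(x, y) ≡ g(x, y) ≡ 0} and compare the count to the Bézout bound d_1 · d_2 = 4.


Common zeros: {(5, 10)}; count = 1; Bézout bound = 4.

deg(f) = 2, deg(g) = 2, so Bézout bound = 4.
Scan x ∈ F_11. For each x, list the y ∈ F_11 with f(x, y) ≡ 0 and those with g(x, y) ≡ 0 (mod 11); the common zeros in that column are the intersection.
  x = 0: f ≡ 0 at y ∈ {0}; g ≡ 0 at y ∈ ∅; common: ∅.
  x = 1: f ≡ 0 at y ∈ ∅; g ≡ 0 at y ∈ {2, 9}; common: ∅.
  x = 2: f ≡ 0 at y ∈ {1}; g ≡ 0 at y ∈ ∅; common: ∅.
  x = 3: f ≡ 0 at y ∈ {1, 2}; g ≡ 0 at y ∈ ∅; common: ∅.
  x = 4: f ≡ 0 at y ∈ ∅; g ≡ 0 at y ∈ ∅; common: ∅.
  x = 5: f ≡ 0 at y ∈ {6, 10}; g ≡ 0 at y ∈ {2, 10}; common: {10}.
  x = 6: f ≡ 0 at y ∈ ∅; g ≡ 0 at y ∈ {5, 10}; common: ∅.
  x = 7: f ≡ 0 at y ∈ ∅; g ≡ 0 at y ∈ {1, 6}; common: ∅.
  x = 8: f ≡ 0 at y ∈ {2, 6}; g ≡ 0 at y ∈ {1, 9}; common: ∅.
  x = 9: f ≡ 0 at y ∈ ∅; g ≡ 0 at y ∈ ∅; common: ∅.
  x = 10: f ≡ 0 at y ∈ {0, 10}; g ≡ 0 at y ∈ ∅; common: ∅.
Collecting: common zeros = {(5, 10)}, so the count is 1.
Comparison with the Bézout bound: 1 ≤ 4 = deg(f)·deg(g), as expected for curves with no common component (the affine F_11-count falls short of the bound because intersections may lie at infinity, over extension fields, or carry multiplicity).


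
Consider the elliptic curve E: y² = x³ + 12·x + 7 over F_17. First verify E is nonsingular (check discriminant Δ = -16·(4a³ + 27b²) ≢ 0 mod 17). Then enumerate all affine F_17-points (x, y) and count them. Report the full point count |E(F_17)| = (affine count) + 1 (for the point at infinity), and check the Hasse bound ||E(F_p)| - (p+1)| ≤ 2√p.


Affine points = {(3, 6), (3, 11), (4, 0), (7, 3), (7, 14), (11, 5), (11, 12), (12, 3), (12, 14), (15, 3), (15, 14)}; affine count = 11; |E(F_17)| = 12.

Discriminant check: Δ ∝ 4a³ + 27b² = 4·12³ + 27·7² = 4·1728 + 27·49 ≡ 7 (mod 17). Nonzero ⇒ E is nonsingular.
For each x ∈ F_17, compute rhs = x³ + 12·x + 7 mod 17, then count y ∈ F_17 with y² ≡ rhs.
  x = 0: rhs = 7, matching y values: none (0 points).
  x = 1: rhs = 3, matching y values: none (0 points).
  x = 2: rhs = 5, matching y values: none (0 points).
  x = 3: rhs = 2, matching y values: 6, 11 (2 points).
  x = 4: rhs = 0, matching y values: 0 (1 points).
  x = 5: rhs = 5, matching y values: none (0 points).
  x = 6: rhs = 6, matching y values: none (0 points).
  x = 7: rhs = 9, matching y values: 3, 14 (2 points).
  x = 8: rhs = 3, matching y values: none (0 points).
  x = 9: rhs = 11, matching y values: none (0 points).
  x = 10: rhs = 5, matching y values: none (0 points).
  x = 11: rhs = 8, matching y values: 5, 12 (2 points).
  x = 12: rhs = 9, matching y values: 3, 14 (2 points).
  x = 13: rhs = 14, matching y values: none (0 points).
  x = 14: rhs = 12, matching y values: none (0 points).
  x = 15: rhs = 9, matching y values: 3, 14 (2 points).
  x = 16: rhs = 11, matching y values: none (0 points).
Total affine count: 11.
Full point count |E(F_17)| = 11 + 1 = 12.
Hasse bound: |12 − (17+1)| = |-6| = 6 ≤ 2√17 ≈ 8.2462 ✓.


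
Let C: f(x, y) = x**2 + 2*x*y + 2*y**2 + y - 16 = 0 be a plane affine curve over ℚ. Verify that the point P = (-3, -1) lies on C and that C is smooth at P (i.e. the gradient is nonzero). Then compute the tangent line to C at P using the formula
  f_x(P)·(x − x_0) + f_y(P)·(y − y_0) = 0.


Tangent line at P: -8*x - 9*y - 33 = 0.

Step 1: f(-3, -1) = 0, so P lies on C.
Step 2: partial derivatives
  f_x(x, y) = 2*x + 2*y, f_y(x, y) = 2*x + 4*y + 1.
  f_x(P) = -8, f_y(P) = -9 (gradient nonzero, so P is smooth).
Step 3: tangent line at P: -8·(x − -3) + -9·(y − -1) = 0.
Expanding: -8*x - 9*y - 33 = 0.


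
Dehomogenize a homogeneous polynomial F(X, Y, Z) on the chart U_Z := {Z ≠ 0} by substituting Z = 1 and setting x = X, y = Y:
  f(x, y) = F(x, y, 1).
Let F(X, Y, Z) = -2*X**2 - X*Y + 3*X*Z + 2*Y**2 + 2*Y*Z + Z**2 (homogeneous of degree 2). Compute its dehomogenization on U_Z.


f(x, y) = -2*x**2 - x*y + 3*x + 2*y**2 + 2*y + 1

On U_Z we set Z = 1. Each monomial c·X^i·Y^j·Z^k in F becomes c·x^i·y^j·1^k = c·x^i·y^j.
Substituting Z = 1: F(X, Y, 1) = -2*x**2 - x*y + 3*x + 2*y**2 + 2*y + 1.
Note: deg(f) ≤ deg(F) = 2; strict inequality happens when F is divisible by Z (lost terms).


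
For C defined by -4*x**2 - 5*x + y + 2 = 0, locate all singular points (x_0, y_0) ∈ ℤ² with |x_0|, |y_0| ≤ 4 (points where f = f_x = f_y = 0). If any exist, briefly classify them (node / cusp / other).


No singular points in the scanned grid; C is smooth there.

Compute partial derivatives:
  f_x = -8*x - 5.
  f_y = 1.
f_y = 1 is a nonzero constant, so f_y never vanishes: no point (x, y) can satisfy f = f_x = f_y = 0. In particular no (x, y) ∈ {−4, ..., 4}² is singular; the curve is smooth.


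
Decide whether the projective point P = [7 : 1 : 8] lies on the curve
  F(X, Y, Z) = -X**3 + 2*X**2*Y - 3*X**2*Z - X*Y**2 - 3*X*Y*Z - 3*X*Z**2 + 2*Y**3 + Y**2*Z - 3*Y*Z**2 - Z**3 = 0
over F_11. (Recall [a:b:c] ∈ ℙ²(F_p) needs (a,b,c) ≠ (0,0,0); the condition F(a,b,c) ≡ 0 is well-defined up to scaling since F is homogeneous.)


F(7,1,8) ≡ 7 (mod 11); P is NOT on the curve.

Evaluate F(7, 1, 8) term-by-term (mod 11).
  -X**3 ↦ -1·343·1·1 = -343
  2*X**2*Y ↦ 2·49·1·1 = 98
  -3*X**2*Z ↦ -3·49·1·8 = -1176
  -X*Y**2 ↦ -1·7·1·1 = -7
  -3*X*Y*Z ↦ -3·7·1·8 = -168
  -3*X*Z**2 ↦ -3·7·1·64 = -1344
  2*Y**3 ↦ 2·1·1·1 = 2
  Y**2*Z ↦ 1·1·1·8 = 8
  -3*Y*Z**2 ↦ -3·1·1·64 = -192
  -Z**3 ↦ -1·1·1·512 = -512
Sum: F(7, 1, 8) = (-343) + (98) + (-1176) + (-7) + (-168) + (-1344) + (2) + (8) + (-192) + (-512) = -3634.
Reducing mod 11: -3634 ≡ 7 (mod 11).
Since F(a, b, c) ≡ 7 ≠ 0 (mod 11), P does NOT lie on the curve.


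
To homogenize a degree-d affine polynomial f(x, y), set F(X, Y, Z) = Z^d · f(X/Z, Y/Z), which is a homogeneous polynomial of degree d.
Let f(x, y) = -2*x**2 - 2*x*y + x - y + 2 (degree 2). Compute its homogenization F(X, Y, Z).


F(X, Y, Z) = -2*X**2 - 2*X*Y + X*Z - Y*Z + 2*Z**2

deg(f) = 2.
Substitute x = X/Z, y = Y/Z into f, then multiply by Z^2.
  monomial -2·x^2·y^0 ↦ -2·X^2·Y^0·Z^0.
  monomial -2·x^1·y^1 ↦ -2·X^1·Y^1·Z^0.
  monomial 1·x^1·y^0 ↦ 1·X^1·Y^0·Z^1.
  monomial -1·x^0·y^1 ↦ -1·X^0·Y^1·Z^1.
  monomial 2·x^0·y^0 ↦ 2·X^0·Y^0·Z^2.
Collecting: F(X, Y, Z) = -2*X**2 - 2*X*Y + X*Z - Y*Z + 2*Z**2.


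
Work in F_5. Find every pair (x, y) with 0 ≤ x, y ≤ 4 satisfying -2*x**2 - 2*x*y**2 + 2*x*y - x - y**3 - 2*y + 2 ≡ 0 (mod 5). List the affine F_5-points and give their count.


Affine F_5-points: {(0, 2), (0, 4), (2, 3), (4, 3)}; count = 4.

For each of the 25 pairs (x, y) ∈ F_5², evaluate f(x, y) mod 5. Record the zeros.
  x = 0: [0↦2, 1↦4, 2↦0, 3↦4, 4↦0]  zeros at y ∈ {2, 4}
  x = 1: [0↦4, 1↦1, 2↦3, 3↦4, 4↦3]  zeros at y ∈ ∅
  x = 2: [0↦2, 1↦4, 2↦2, 3↦0, 4↦2]  zeros at y ∈ {3}
  x = 3: [0↦1, 1↦3, 2↦2, 3↦2, 4↦2]  zeros at y ∈ ∅
  x = 4: [0↦1, 1↦3, 2↦3, 3↦0, 4↦3]  zeros at y ∈ {3}
Collecting zeros: affine points = {(0, 2), (0, 4), (2, 3), (4, 3)}.
Total count |C(F_5)_aff| = 4.


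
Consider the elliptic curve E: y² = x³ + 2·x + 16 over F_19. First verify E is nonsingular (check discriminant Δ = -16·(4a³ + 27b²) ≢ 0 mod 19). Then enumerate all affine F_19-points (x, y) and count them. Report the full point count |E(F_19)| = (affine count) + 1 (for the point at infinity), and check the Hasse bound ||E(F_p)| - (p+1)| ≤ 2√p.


Affine points = {(0, 4), (0, 15), (1, 0), (2, 3), (2, 16), (3, 7), (3, 12), (6, 4), (6, 15), (11, 1), (11, 18), (12, 1), (12, 18), (13, 4), (13, 15), (15, 1), (15, 18), (17, 2), (17, 17)}; affine count = 19; |E(F_19)| = 20.

Discriminant check: Δ ∝ 4a³ + 27b² = 4·2³ + 27·16² = 4·8 + 27·256 ≡ 9 (mod 19). Nonzero ⇒ E is nonsingular.
For each x ∈ F_19, compute rhs = x³ + 2·x + 16 mod 19, then count y ∈ F_19 with y² ≡ rhs.
  x = 0: rhs = 16, matching y values: 4, 15 (2 points).
  x = 1: rhs = 0, matching y values: 0 (1 points).
  x = 2: rhs = 9, matching y values: 3, 16 (2 points).
  x = 3: rhs = 11, matching y values: 7, 12 (2 points).
  x = 4: rhs = 12, matching y values: none (0 points).
  x = 5: rhs = 18, matching y values: none (0 points).
  x = 6: rhs = 16, matching y values: 4, 15 (2 points).
  x = 7: rhs = 12, matching y values: none (0 points).
  x = 8: rhs = 12, matching y values: none (0 points).
  x = 9: rhs = 3, matching y values: none (0 points).
  x = 10: rhs = 10, matching y values: none (0 points).
  x = 11: rhs = 1, matching y values: 1, 18 (2 points).
  x = 12: rhs = 1, matching y values: 1, 18 (2 points).
  x = 13: rhs = 16, matching y values: 4, 15 (2 points).
  x = 14: rhs = 14, matching y values: none (0 points).
  x = 15: rhs = 1, matching y values: 1, 18 (2 points).
  x = 16: rhs = 2, matching y values: none (0 points).
  x = 17: rhs = 4, matching y values: 2, 17 (2 points).
  x = 18: rhs = 13, matching y values: none (0 points).
Total affine count: 19.
Full point count |E(F_19)| = 19 + 1 = 20.
Hasse bound: |20 − (19+1)| = |0| = 0 ≤ 2√19 ≈ 8.7178 ✓.


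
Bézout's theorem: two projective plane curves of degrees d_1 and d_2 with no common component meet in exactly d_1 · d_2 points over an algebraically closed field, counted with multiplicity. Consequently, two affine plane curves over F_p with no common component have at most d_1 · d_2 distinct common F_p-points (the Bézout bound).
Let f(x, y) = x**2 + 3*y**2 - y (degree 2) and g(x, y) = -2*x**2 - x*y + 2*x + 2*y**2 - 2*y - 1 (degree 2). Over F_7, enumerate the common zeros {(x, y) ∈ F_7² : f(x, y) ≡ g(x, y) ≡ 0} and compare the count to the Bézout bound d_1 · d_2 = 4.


Common zeros: ∅; count = 0; Bézout bound = 4.

deg(f) = 2, deg(g) = 2, so Bézout bound = 4.
Scan x ∈ F_7. For each x, list the y ∈ F_7 with f(x, y) ≡ 0 and those with g(x, y) ≡ 0 (mod 7); the common zeros in that column are the intersection.
  x = 0: f ≡ 0 at y ∈ {0, 5}; g ≡ 0 at y ∈ ∅; common: ∅.
  x = 1: f ≡ 0 at y ∈ ∅; g ≡ 0 at y ∈ ∅; common: ∅.
  x = 2: f ≡ 0 at y ∈ {2, 3}; g ≡ 0 at y ∈ {1}; common: ∅.
  x = 3: f ≡ 0 at y ∈ ∅; g ≡ 0 at y ∈ ∅; common: ∅.
  x = 4: f ≡ 0 at y ∈ ∅; g ≡ 0 at y ∈ ∅; common: ∅.
  x = 5: f ≡ 0 at y ∈ {2, 3}; g ≡ 0 at y ∈ ∅; common: ∅.
  x = 6: f ≡ 0 at y ∈ ∅; g ≡ 0 at y ∈ ∅; common: ∅.
Collecting: common zeros = ∅, so the count is 0.
Comparison with the Bézout bound: 0 ≤ 4 = deg(f)·deg(g), as expected for curves with no common component (the affine F_7-count falls short of the bound because intersections may lie at infinity, over extension fields, or carry multiplicity).


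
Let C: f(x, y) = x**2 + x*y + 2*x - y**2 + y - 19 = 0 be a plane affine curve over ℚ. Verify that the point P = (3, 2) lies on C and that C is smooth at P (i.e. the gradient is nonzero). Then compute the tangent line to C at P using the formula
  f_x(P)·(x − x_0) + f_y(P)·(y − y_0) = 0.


Tangent line at P: 10*x - 30 = 0.

Step 1: f(3, 2) = 0, so P lies on C.
Step 2: partial derivatives
  f_x(x, y) = 2*x + y + 2, f_y(x, y) = x - 2*y + 1.
  f_x(P) = 10, f_y(P) = 0 (gradient nonzero, so P is smooth).
Step 3: tangent line at P: 10·(x − 3) + 0·(y − 2) = 0.
Expanding: 10*x - 30 = 0.


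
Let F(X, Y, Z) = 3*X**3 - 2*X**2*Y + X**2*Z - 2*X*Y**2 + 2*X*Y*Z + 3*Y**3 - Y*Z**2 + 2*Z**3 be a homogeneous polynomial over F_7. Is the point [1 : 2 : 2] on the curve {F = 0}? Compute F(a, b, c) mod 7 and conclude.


F(1,2,2) ≡ 5 (mod 7); P is NOT on the curve.

Evaluate F(1, 2, 2) term-by-term (mod 7).
  3*X**3 ↦ 3·1·1·1 = 3
  -2*X**2*Y ↦ -2·1·2·1 = -4
  X**2*Z ↦ 1·1·1·2 = 2
  -2*X*Y**2 ↦ -2·1·4·1 = -8
  2*X*Y*Z ↦ 2·1·2·2 = 8
  3*Y**3 ↦ 3·1·8·1 = 24
  -Y*Z**2 ↦ -1·1·2·4 = -8
  2*Z**3 ↦ 2·1·1·8 = 16
Sum: F(1, 2, 2) = (3) + (-4) + (2) + (-8) + (8) + (24) + (-8) + (16) = 33.
Reducing mod 7: 33 ≡ 5 (mod 7).
Since F(a, b, c) ≡ 5 ≠ 0 (mod 7), P does NOT lie on the curve.


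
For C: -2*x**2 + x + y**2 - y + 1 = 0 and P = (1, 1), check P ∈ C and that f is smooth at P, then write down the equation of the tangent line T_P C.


Tangent line at P: -3*x + y + 2 = 0.

Step 1: f(1, 1) = 0, so P lies on C.
Step 2: partial derivatives
  f_x(x, y) = 1 - 4*x, f_y(x, y) = 2*y - 1.
  f_x(P) = -3, f_y(P) = 1 (gradient nonzero, so P is smooth).
Step 3: tangent line at P: -3·(x − 1) + 1·(y − 1) = 0.
Expanding: -3*x + y + 2 = 0.


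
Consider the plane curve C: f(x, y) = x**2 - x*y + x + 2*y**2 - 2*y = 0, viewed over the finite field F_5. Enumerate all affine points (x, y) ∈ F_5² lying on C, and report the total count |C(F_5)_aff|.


Affine F_5-points: {(0, 0), (0, 1), (3, 2), (3, 3), (4, 0), (4, 3)}; count = 6.

For each of the 25 pairs (x, y) ∈ F_5², evaluate f(x, y) mod 5. Record the zeros.
  x = 0: [0↦0, 1↦0, 2↦4, 3↦2, 4↦4]  zeros at y ∈ {0, 1}
  x = 1: [0↦2, 1↦1, 2↦4, 3↦1, 4↦2]  zeros at y ∈ ∅
  x = 2: [0↦1, 1↦4, 2↦1, 3↦2, 4↦2]  zeros at y ∈ ∅
  x = 3: [0↦2, 1↦4, 2↦0, 3↦0, 4↦4]  zeros at y ∈ {2, 3}
  x = 4: [0↦0, 1↦1, 2↦1, 3↦0, 4↦3]  zeros at y ∈ {0, 3}
Collecting zeros: affine points = {(0, 0), (0, 1), (3, 2), (3, 3), (4, 0), (4, 3)}.
Total count |C(F_5)_aff| = 6.


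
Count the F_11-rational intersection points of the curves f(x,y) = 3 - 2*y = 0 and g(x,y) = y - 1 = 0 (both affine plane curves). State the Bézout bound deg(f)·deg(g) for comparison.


Common zeros: ∅; count = 0; Bézout bound = 1.

deg(f) = 1, deg(g) = 1, so Bézout bound = 1.
Scan x ∈ F_11. For each x, list the y ∈ F_11 with f(x, y) ≡ 0 and those with g(x, y) ≡ 0 (mod 11); the common zeros in that column are the intersection.
  x = 0: f ≡ 0 at y ∈ {7}; g ≡ 0 at y ∈ {1}; common: ∅.
  x = 1: f ≡ 0 at y ∈ {7}; g ≡ 0 at y ∈ {1}; common: ∅.
  x = 2: f ≡ 0 at y ∈ {7}; g ≡ 0 at y ∈ {1}; common: ∅.
  x = 3: f ≡ 0 at y ∈ {7}; g ≡ 0 at y ∈ {1}; common: ∅.
  x = 4: f ≡ 0 at y ∈ {7}; g ≡ 0 at y ∈ {1}; common: ∅.
  x = 5: f ≡ 0 at y ∈ {7}; g ≡ 0 at y ∈ {1}; common: ∅.
  x = 6: f ≡ 0 at y ∈ {7}; g ≡ 0 at y ∈ {1}; common: ∅.
  x = 7: f ≡ 0 at y ∈ {7}; g ≡ 0 at y ∈ {1}; common: ∅.
  x = 8: f ≡ 0 at y ∈ {7}; g ≡ 0 at y ∈ {1}; common: ∅.
  x = 9: f ≡ 0 at y ∈ {7}; g ≡ 0 at y ∈ {1}; common: ∅.
  x = 10: f ≡ 0 at y ∈ {7}; g ≡ 0 at y ∈ {1}; common: ∅.
Collecting: common zeros = ∅, so the count is 0.
Comparison with the Bézout bound: 0 ≤ 1 = deg(f)·deg(g), as expected for curves with no common component (the affine F_11-count falls short of the bound because intersections may lie at infinity, over extension fields, or carry multiplicity).


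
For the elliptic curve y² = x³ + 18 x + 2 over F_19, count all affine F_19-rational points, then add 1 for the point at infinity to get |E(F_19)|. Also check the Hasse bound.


Affine points = {(3, 8), (3, 11), (4, 9), (4, 10), (9, 0), (10, 2), (10, 17), (11, 7), (11, 12), (13, 1), (13, 18), (16, 4), (16, 15)}; affine count = 13; |E(F_19)| = 14.

Discriminant check: Δ ∝ 4a³ + 27b² = 4·18³ + 27·2² = 4·5832 + 27·4 ≡ 9 (mod 19). Nonzero ⇒ E is nonsingular.
For each x ∈ F_19, compute rhs = x³ + 18·x + 2 mod 19, then count y ∈ F_19 with y² ≡ rhs.
  x = 0: rhs = 2, matching y values: none (0 points).
  x = 1: rhs = 2, matching y values: none (0 points).
  x = 2: rhs = 8, matching y values: none (0 points).
  x = 3: rhs = 7, matching y values: 8, 11 (2 points).
  x = 4: rhs = 5, matching y values: 9, 10 (2 points).
  x = 5: rhs = 8, matching y values: none (0 points).
  x = 6: rhs = 3, matching y values: none (0 points).
  x = 7: rhs = 15, matching y values: none (0 points).
  x = 8: rhs = 12, matching y values: none (0 points).
  x = 9: rhs = 0, matching y values: 0 (1 points).
  x = 10: rhs = 4, matching y values: 2, 17 (2 points).
  x = 11: rhs = 11, matching y values: 7, 12 (2 points).
  x = 12: rhs = 8, matching y values: none (0 points).
  x = 13: rhs = 1, matching y values: 1, 18 (2 points).
  x = 14: rhs = 15, matching y values: none (0 points).
  x = 15: rhs = 18, matching y values: none (0 points).
  x = 16: rhs = 16, matching y values: 4, 15 (2 points).
  x = 17: rhs = 15, matching y values: none (0 points).
  x = 18: rhs = 2, matching y values: none (0 points).
Total affine count: 13.
Full point count |E(F_19)| = 13 + 1 = 14.
Hasse bound: |14 − (19+1)| = |-6| = 6 ≤ 2√19 ≈ 8.7178 ✓.


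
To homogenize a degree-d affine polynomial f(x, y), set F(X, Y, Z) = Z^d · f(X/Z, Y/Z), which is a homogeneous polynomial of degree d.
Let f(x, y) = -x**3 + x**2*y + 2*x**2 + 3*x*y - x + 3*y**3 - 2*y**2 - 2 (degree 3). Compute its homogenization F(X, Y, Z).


F(X, Y, Z) = -X**3 + X**2*Y + 2*X**2*Z + 3*X*Y*Z - X*Z**2 + 3*Y**3 - 2*Y**2*Z - 2*Z**3

deg(f) = 3.
Substitute x = X/Z, y = Y/Z into f, then multiply by Z^3.
  monomial -1·x^3·y^0 ↦ -1·X^3·Y^0·Z^0.
  monomial 1·x^2·y^1 ↦ 1·X^2·Y^1·Z^0.
  monomial 2·x^2·y^0 ↦ 2·X^2·Y^0·Z^1.
  monomial 3·x^1·y^1 ↦ 3·X^1·Y^1·Z^1.
  monomial -1·x^1·y^0 ↦ -1·X^1·Y^0·Z^2.
  monomial 3·x^0·y^3 ↦ 3·X^0·Y^3·Z^0.
  monomial -2·x^0·y^2 ↦ -2·X^0·Y^2·Z^1.
  monomial -2·x^0·y^0 ↦ -2·X^0·Y^0·Z^3.
Collecting: F(X, Y, Z) = -X**3 + X**2*Y + 2*X**2*Z + 3*X*Y*Z - X*Z**2 + 3*Y**3 - 2*Y**2*Z - 2*Z**3.


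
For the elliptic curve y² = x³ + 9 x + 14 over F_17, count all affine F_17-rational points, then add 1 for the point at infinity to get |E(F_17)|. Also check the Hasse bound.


Affine points = {(3, 0), (9, 5), (9, 12), (10, 4), (10, 13), (11, 4), (11, 13), (13, 4), (13, 13), (16, 2), (16, 15)}; affine count = 11; |E(F_17)| = 12.

Discriminant check: Δ ∝ 4a³ + 27b² = 4·9³ + 27·14² = 4·729 + 27·196 ≡ 14 (mod 17). Nonzero ⇒ E is nonsingular.
For each x ∈ F_17, compute rhs = x³ + 9·x + 14 mod 17, then count y ∈ F_17 with y² ≡ rhs.
  x = 0: rhs = 14, matching y values: none (0 points).
  x = 1: rhs = 7, matching y values: none (0 points).
  x = 2: rhs = 6, matching y values: none (0 points).
  x = 3: rhs = 0, matching y values: 0 (1 points).
  x = 4: rhs = 12, matching y values: none (0 points).
  x = 5: rhs = 14, matching y values: none (0 points).
  x = 6: rhs = 12, matching y values: none (0 points).
  x = 7: rhs = 12, matching y values: none (0 points).
  x = 8: rhs = 3, matching y values: none (0 points).
  x = 9: rhs = 8, matching y values: 5, 12 (2 points).
  x = 10: rhs = 16, matching y values: 4, 13 (2 points).
  x = 11: rhs = 16, matching y values: 4, 13 (2 points).
  x = 12: rhs = 14, matching y values: none (0 points).
  x = 13: rhs = 16, matching y values: 4, 13 (2 points).
  x = 14: rhs = 11, matching y values: none (0 points).
  x = 15: rhs = 5, matching y values: none (0 points).
  x = 16: rhs = 4, matching y values: 2, 15 (2 points).
Total affine count: 11.
Full point count |E(F_17)| = 11 + 1 = 12.
Hasse bound: |12 − (17+1)| = |-6| = 6 ≤ 2√17 ≈ 8.2462 ✓.


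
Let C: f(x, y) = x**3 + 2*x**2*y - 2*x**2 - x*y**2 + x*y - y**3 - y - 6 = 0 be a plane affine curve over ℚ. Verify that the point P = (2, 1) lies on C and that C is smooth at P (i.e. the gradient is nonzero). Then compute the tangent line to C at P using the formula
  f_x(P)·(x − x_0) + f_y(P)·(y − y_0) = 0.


Tangent line at P: 12*x + 2*y - 26 = 0.

Step 1: f(2, 1) = 0, so P lies on C.
Step 2: partial derivatives
  f_x(x, y) = 3*x**2 + 4*x*y - 4*x - y**2 + y, f_y(x, y) = 2*x**2 - 2*x*y + x - 3*y**2 - 1.
  f_x(P) = 12, f_y(P) = 2 (gradient nonzero, so P is smooth).
Step 3: tangent line at P: 12·(x − 2) + 2·(y − 1) = 0.
Expanding: 12*x + 2*y - 26 = 0.


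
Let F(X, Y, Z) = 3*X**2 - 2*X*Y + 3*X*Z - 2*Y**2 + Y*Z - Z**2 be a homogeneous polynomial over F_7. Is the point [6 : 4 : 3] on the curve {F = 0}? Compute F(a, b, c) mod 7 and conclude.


F(6,4,3) ≡ 1 (mod 7); P is NOT on the curve.

Evaluate F(6, 4, 3) term-by-term (mod 7).
  3*X**2 ↦ 3·36·1·1 = 108
  -2*X*Y ↦ -2·6·4·1 = -48
  3*X*Z ↦ 3·6·1·3 = 54
  -2*Y**2 ↦ -2·1·16·1 = -32
  Y*Z ↦ 1·1·4·3 = 12
  -Z**2 ↦ -1·1·1·9 = -9
Sum: F(6, 4, 3) = (108) + (-48) + (54) + (-32) + (12) + (-9) = 85.
Reducing mod 7: 85 ≡ 1 (mod 7).
Since F(a, b, c) ≡ 1 ≠ 0 (mod 7), P does NOT lie on the curve.


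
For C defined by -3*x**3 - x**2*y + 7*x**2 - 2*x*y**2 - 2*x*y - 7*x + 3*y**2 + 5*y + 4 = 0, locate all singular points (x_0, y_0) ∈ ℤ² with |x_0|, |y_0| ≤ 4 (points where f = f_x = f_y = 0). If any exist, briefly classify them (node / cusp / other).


Singular points: {(1, -1)}; classification: node.

Compute partial derivatives:
  f_x = -9*x**2 - 2*x*y + 14*x - 2*y**2 - 2*y - 7.
  f_y = -x**2 - 4*x*y - 2*x + 6*y + 5.
Scan x_0 ∈ {−4, ..., 4}. For each x_0, f_y(x_0, y) is a polynomial in y; find its integer roots y ∈ {−4, ..., 4}, then test f_x and f at those candidates.
  x = -4: f_y(-4, y) = 22*y - 3; no integer root y with |y| ≤ 4.
  x = -3: f_y(-3, y) = 18*y + 2; no integer root y with |y| ≤ 4.
  x = -2: f_y(-2, y) = 14*y + 5; no integer root y with |y| ≤ 4.
  x = -1: f_y(-1, y) = 10*y + 6; no integer root y with |y| ≤ 4.
  x = 0: f_y(0, y) = 6*y + 5; no integer root y with |y| ≤ 4.
  x = 1: f_y(1, y) = 2*y + 2; vanishes at y ∈ {-1}. (1, -1): f_x = 0, f = 0 — SINGULAR.
  x = 2: f_y(2, y) = -2*y - 3; no integer root y with |y| ≤ 4.
  x = 3: f_y(3, y) = -6*y - 10; no integer root y with |y| ≤ 4.
  x = 4: f_y(4, y) = -10*y - 19; no integer root y with |y| ≤ 4.
Only singular point on the grid: (1, -1).
Classify: substitute x = 1 + u, y = -1 + v and expand: f = -3*u**3 - u**2*v - u**2 - 2*u*v**2 + v**2.
No constant or linear terms (consistent with a singular point). Quadratic part: -u**2 + v**2. Cubic part: -3*u**3 - u**2*v - 2*u*v**2.
The quadratic part v**2 - u**2 = (v − u)(v + u) splits into two distinct linear factors, so there are two distinct tangent lines y − -1 = ±(x − 1) — this is a node (ordinary double point).
Classification: node.


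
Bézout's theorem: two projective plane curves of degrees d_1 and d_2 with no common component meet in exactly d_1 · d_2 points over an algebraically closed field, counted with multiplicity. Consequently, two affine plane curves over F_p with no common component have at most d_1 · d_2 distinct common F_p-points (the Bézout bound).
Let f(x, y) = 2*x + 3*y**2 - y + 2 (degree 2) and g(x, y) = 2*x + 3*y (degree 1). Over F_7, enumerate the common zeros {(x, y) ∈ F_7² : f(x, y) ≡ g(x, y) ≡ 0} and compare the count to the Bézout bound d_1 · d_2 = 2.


Common zeros: ∅; count = 0; Bézout bound = 2.

deg(f) = 2, deg(g) = 1, so Bézout bound = 2.
Scan x ∈ F_7. For each x, list the y ∈ F_7 with f(x, y) ≡ 0 and those with g(x, y) ≡ 0 (mod 7); the common zeros in that column are the intersection.
  x = 0: f ≡ 0 at y ∈ ∅; g ≡ 0 at y ∈ {0}; common: ∅.
  x = 1: f ≡ 0 at y ∈ {2, 3}; g ≡ 0 at y ∈ {4}; common: ∅.
  x = 2: f ≡ 0 at y ∈ ∅; g ≡ 0 at y ∈ {1}; common: ∅.
  x = 3: f ≡ 0 at y ∈ ∅; g ≡ 0 at y ∈ {5}; common: ∅.
  x = 4: f ≡ 0 at y ∈ {6}; g ≡ 0 at y ∈ {2}; common: ∅.
  x = 5: f ≡ 0 at y ∈ {1, 4}; g ≡ 0 at y ∈ {6}; common: ∅.
  x = 6: f ≡ 0 at y ∈ {0, 5}; g ≡ 0 at y ∈ {3}; common: ∅.
Collecting: common zeros = ∅, so the count is 0.
Comparison with the Bézout bound: 0 ≤ 2 = deg(f)·deg(g), as expected for curves with no common component (the affine F_7-count falls short of the bound because intersections may lie at infinity, over extension fields, or carry multiplicity).


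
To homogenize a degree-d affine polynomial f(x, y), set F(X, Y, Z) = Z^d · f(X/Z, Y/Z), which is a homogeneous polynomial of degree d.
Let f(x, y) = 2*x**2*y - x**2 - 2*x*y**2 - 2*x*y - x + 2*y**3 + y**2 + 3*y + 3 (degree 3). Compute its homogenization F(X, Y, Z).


F(X, Y, Z) = 2*X**2*Y - X**2*Z - 2*X*Y**2 - 2*X*Y*Z - X*Z**2 + 2*Y**3 + Y**2*Z + 3*Y*Z**2 + 3*Z**3

deg(f) = 3.
Substitute x = X/Z, y = Y/Z into f, then multiply by Z^3.
  monomial 2·x^2·y^1 ↦ 2·X^2·Y^1·Z^0.
  monomial -1·x^2·y^0 ↦ -1·X^2·Y^0·Z^1.
  monomial -2·x^1·y^2 ↦ -2·X^1·Y^2·Z^0.
  monomial -2·x^1·y^1 ↦ -2·X^1·Y^1·Z^1.
  monomial -1·x^1·y^0 ↦ -1·X^1·Y^0·Z^2.
  monomial 2·x^0·y^3 ↦ 2·X^0·Y^3·Z^0.
  monomial 1·x^0·y^2 ↦ 1·X^0·Y^2·Z^1.
  monomial 3·x^0·y^1 ↦ 3·X^0·Y^1·Z^2.
  monomial 3·x^0·y^0 ↦ 3·X^0·Y^0·Z^3.
Collecting: F(X, Y, Z) = 2*X**2*Y - X**2*Z - 2*X*Y**2 - 2*X*Y*Z - X*Z**2 + 2*Y**3 + Y**2*Z + 3*Y*Z**2 + 3*Z**3.


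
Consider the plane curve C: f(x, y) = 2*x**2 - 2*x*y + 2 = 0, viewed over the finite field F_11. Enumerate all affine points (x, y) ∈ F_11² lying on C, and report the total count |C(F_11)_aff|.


Affine F_11-points: {(1, 2), (2, 8), (3, 7), (4, 7), (5, 3), (6, 8), (7, 4), (8, 4), (9, 3), (10, 9)}; count = 10.

For each of the 121 pairs (x, y) ∈ F_11², evaluate f(x, y) mod 11. Record the zeros.
  x = 0: [0↦2, 1↦2, 2↦2, 3↦2, 4↦2, 5↦2, 6↦2, 7↦2, 8↦2, 9↦2, 10↦2]  zeros at y ∈ ∅
  x = 1: [0↦4, 1↦2, 2↦0, 3↦9, 4↦7, 5↦5, 6↦3, 7↦1, 8↦10, 9↦8, 10↦6]  zeros at y ∈ {2}
  x = 2: [0↦10, 1↦6, 2↦2, 3↦9, 4↦5, 5↦1, 6↦8, 7↦4, 8↦0, 9↦7, 10↦3]  zeros at y ∈ {8}
  x = 3: [0↦9, 1↦3, 2↦8, 3↦2, 4↦7, 5↦1, 6↦6, 7↦0, 8↦5, 9↦10, 10↦4]  zeros at y ∈ {7}
  x = 4: [0↦1, 1↦4, 2↦7, 3↦10, 4↦2, 5↦5, 6↦8, 7↦0, 8↦3, 9↦6, 10↦9]  zeros at y ∈ {7}
  x = 5: [0↦8, 1↦9, 2↦10, 3↦0, 4↦1, 5↦2, 6↦3, 7↦4, 8↦5, 9↦6, 10↦7]  zeros at y ∈ {3}
  x = 6: [0↦8, 1↦7, 2↦6, 3↦5, 4↦4, 5↦3, 6↦2, 7↦1, 8↦0, 9↦10, 10↦9]  zeros at y ∈ {8}
  x = 7: [0↦1, 1↦9, 2↦6, 3↦3, 4↦0, 5↦8, 6↦5, 7↦2, 8↦10, 9↦7, 10↦4]  zeros at y ∈ {4}
  x = 8: [0↦9, 1↦4, 2↦10, 3↦5, 4↦0, 5↦6, 6↦1, 7↦7, 8↦2, 9↦8, 10↦3]  zeros at y ∈ {4}
  x = 9: [0↦10, 1↦3, 2↦7, 3↦0, 4↦4, 5↦8, 6↦1, 7↦5, 8↦9, 9↦2, 10↦6]  zeros at y ∈ {3}
  x = 10: [0↦4, 1↦6, 2↦8, 3↦10, 4↦1, 5↦3, 6↦5, 7↦7, 8↦9, 9↦0, 10↦2]  zeros at y ∈ {9}
Collecting zeros: affine points = {(1, 2), (2, 8), (3, 7), (4, 7), (5, 3), (6, 8), (7, 4), (8, 4), (9, 3), (10, 9)}.
Total count |C(F_11)_aff| = 10.


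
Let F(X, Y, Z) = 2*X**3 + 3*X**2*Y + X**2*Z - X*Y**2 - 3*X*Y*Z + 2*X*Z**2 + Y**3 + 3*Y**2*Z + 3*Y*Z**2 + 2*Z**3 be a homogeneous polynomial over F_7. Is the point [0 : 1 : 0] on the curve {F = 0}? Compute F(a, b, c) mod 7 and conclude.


F(0,1,0) ≡ 1 (mod 7); P is NOT on the curve.

Evaluate F(0, 1, 0) term-by-term (mod 7).
  2*X**3 ↦ 2·0·1·1 = 0
  3*X**2*Y ↦ 3·0·1·1 = 0
  X**2*Z ↦ 1·0·1·0 = 0
  -X*Y**2 ↦ -1·0·1·1 = 0
  -3*X*Y*Z ↦ -3·0·1·0 = 0
  2*X*Z**2 ↦ 2·0·1·0 = 0
  Y**3 ↦ 1·1·1·1 = 1
  3*Y**2*Z ↦ 3·1·1·0 = 0
  3*Y*Z**2 ↦ 3·1·1·0 = 0
  2*Z**3 ↦ 2·1·1·0 = 0
Sum: F(0, 1, 0) = (0) + (0) + (0) + (0) + (0) + (0) + (1) + (0) + (0) + (0) = 1.
Reducing mod 7: 1 ≡ 1 (mod 7).
Since F(a, b, c) ≡ 1 ≠ 0 (mod 7), P does NOT lie on the curve.


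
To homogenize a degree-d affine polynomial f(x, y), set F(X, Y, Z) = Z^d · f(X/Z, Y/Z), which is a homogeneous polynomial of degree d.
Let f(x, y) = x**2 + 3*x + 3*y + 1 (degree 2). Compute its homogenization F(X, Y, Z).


F(X, Y, Z) = X**2 + 3*X*Z + 3*Y*Z + Z**2

deg(f) = 2.
Substitute x = X/Z, y = Y/Z into f, then multiply by Z^2.
  monomial 1·x^2·y^0 ↦ 1·X^2·Y^0·Z^0.
  monomial 3·x^1·y^0 ↦ 3·X^1·Y^0·Z^1.
  monomial 3·x^0·y^1 ↦ 3·X^0·Y^1·Z^1.
  monomial 1·x^0·y^0 ↦ 1·X^0·Y^0·Z^2.
Collecting: F(X, Y, Z) = X**2 + 3*X*Z + 3*Y*Z + Z**2.


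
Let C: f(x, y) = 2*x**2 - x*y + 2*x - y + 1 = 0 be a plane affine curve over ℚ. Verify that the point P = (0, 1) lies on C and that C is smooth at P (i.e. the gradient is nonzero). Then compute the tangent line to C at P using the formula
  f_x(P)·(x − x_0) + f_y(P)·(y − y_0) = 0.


Tangent line at P: x - y + 1 = 0.

Step 1: f(0, 1) = 0, so P lies on C.
Step 2: partial derivatives
  f_x(x, y) = 4*x - y + 2, f_y(x, y) = -x - 1.
  f_x(P) = 1, f_y(P) = -1 (gradient nonzero, so P is smooth).
Step 3: tangent line at P: 1·(x − 0) + -1·(y − 1) = 0.
Expanding: x - y + 1 = 0.


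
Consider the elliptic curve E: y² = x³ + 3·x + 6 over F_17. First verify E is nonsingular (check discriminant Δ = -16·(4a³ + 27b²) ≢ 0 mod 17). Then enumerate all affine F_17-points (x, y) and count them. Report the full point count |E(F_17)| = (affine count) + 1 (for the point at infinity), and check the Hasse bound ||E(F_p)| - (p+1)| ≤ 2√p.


Affine points = {(3, 5), (3, 12), (6, 6), (6, 11), (7, 8), (7, 9), (8, 7), (8, 10), (10, 4), (10, 13), (12, 6), (12, 11), (13, 7), (13, 10), (14, 2), (14, 15), (15, 3), (15, 14), (16, 6), (16, 11)}; affine count = 20; |E(F_17)| = 21.

Discriminant check: Δ ∝ 4a³ + 27b² = 4·3³ + 27·6² = 4·27 + 27·36 ≡ 9 (mod 17). Nonzero ⇒ E is nonsingular.
For each x ∈ F_17, compute rhs = x³ + 3·x + 6 mod 17, then count y ∈ F_17 with y² ≡ rhs.
  x = 0: rhs = 6, matching y values: none (0 points).
  x = 1: rhs = 10, matching y values: none (0 points).
  x = 2: rhs = 3, matching y values: none (0 points).
  x = 3: rhs = 8, matching y values: 5, 12 (2 points).
  x = 4: rhs = 14, matching y values: none (0 points).
  x = 5: rhs = 10, matching y values: none (0 points).
  x = 6: rhs = 2, matching y values: 6, 11 (2 points).
  x = 7: rhs = 13, matching y values: 8, 9 (2 points).
  x = 8: rhs = 15, matching y values: 7, 10 (2 points).
  x = 9: rhs = 14, matching y values: none (0 points).
  x = 10: rhs = 16, matching y values: 4, 13 (2 points).
  x = 11: rhs = 10, matching y values: none (0 points).
  x = 12: rhs = 2, matching y values: 6, 11 (2 points).
  x = 13: rhs = 15, matching y values: 7, 10 (2 points).
  x = 14: rhs = 4, matching y values: 2, 15 (2 points).
  x = 15: rhs = 9, matching y values: 3, 14 (2 points).
  x = 16: rhs = 2, matching y values: 6, 11 (2 points).
Total affine count: 20.
Full point count |E(F_17)| = 20 + 1 = 21.
Hasse bound: |21 − (17+1)| = |3| = 3 ≤ 2√17 ≈ 8.2462 ✓.


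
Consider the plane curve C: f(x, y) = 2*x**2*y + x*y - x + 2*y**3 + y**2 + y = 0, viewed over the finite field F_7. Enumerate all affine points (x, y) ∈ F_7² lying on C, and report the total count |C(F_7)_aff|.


Affine F_7-points: {(0, 0), (0, 5), (1, 5), (2, 6), (3, 3), (4, 6), (6, 3)}; count = 7.

For each of the 49 pairs (x, y) ∈ F_7², evaluate f(x, y) mod 7. Record the zeros.
  x = 0: [0↦0, 1↦4, 2↦1, 3↦3, 4↦1, 5↦0, 6↦5]  zeros at y ∈ {0, 5}
  x = 1: [0↦6, 1↦6, 2↦6, 3↦4, 4↦5, 5↦0, 6↦1]  zeros at y ∈ {5}
  x = 2: [0↦5, 1↦5, 2↦5, 3↦3, 4↦4, 5↦6, 6↦0]  zeros at y ∈ {6}
  x = 3: [0↦4, 1↦1, 2↦5, 3↦0, 4↦5, 5↦4, 6↦2]  zeros at y ∈ {3}
  x = 4: [0↦3, 1↦1, 2↦6, 3↦2, 4↦1, 5↦1, 6↦0]  zeros at y ∈ {6}
  x = 5: [0↦2, 1↦5, 2↦1, 3↦2, 4↦6, 5↦4, 6↦1]  zeros at y ∈ ∅
  x = 6: [0↦1, 1↦6, 2↦4, 3↦0, 4↦6, 5↦6, 6↦5]  zeros at y ∈ {3}
Collecting zeros: affine points = {(0, 0), (0, 5), (1, 5), (2, 6), (3, 3), (4, 6), (6, 3)}.
Total count |C(F_7)_aff| = 7.


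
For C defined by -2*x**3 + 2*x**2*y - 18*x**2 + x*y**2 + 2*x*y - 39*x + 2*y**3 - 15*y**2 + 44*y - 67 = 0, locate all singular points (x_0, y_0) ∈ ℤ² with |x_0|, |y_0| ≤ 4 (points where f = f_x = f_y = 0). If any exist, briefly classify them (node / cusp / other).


Singular points: {(-2, 3)}; classification: cusp.

Compute partial derivatives:
  f_x = -6*x**2 + 4*x*y - 36*x + y**2 + 2*y - 39.
  f_y = 2*x**2 + 2*x*y + 2*x + 6*y**2 - 30*y + 44.
Scan x_0 ∈ {−4, ..., 4}. For each x_0, f_y(x_0, y) is a polynomial in y; find its integer roots y ∈ {−4, ..., 4}, then test f_x and f at those candidates.
  x = -4: f_y(-4, y) = 6*y**2 - 38*y + 68; no integer root y with |y| ≤ 4.
  x = -3: f_y(-3, y) = 6*y**2 - 36*y + 56; no integer root y with |y| ≤ 4.
  x = -2: f_y(-2, y) = 6*y**2 - 34*y + 48; vanishes at y ∈ {3}. (-2, 3): f_x = 0, f = 0 — SINGULAR.
  x = -1: f_y(-1, y) = 6*y**2 - 32*y + 44; no integer root y with |y| ≤ 4.
  x = 0: f_y(0, y) = 6*y**2 - 30*y + 44; no integer root y with |y| ≤ 4.
  x = 1: f_y(1, y) = 6*y**2 - 28*y + 48; no integer root y with |y| ≤ 4.
  x = 2: f_y(2, y) = 6*y**2 - 26*y + 56; no integer root y with |y| ≤ 4.
  x = 3: f_y(3, y) = 6*y**2 - 24*y + 68; no integer root y with |y| ≤ 4.
  x = 4: f_y(4, y) = 6*y**2 - 22*y + 84; no integer root y with |y| ≤ 4.
Only singular point on the grid: (-2, 3).
Classify: substitute x = -2 + u, y = 3 + v and expand: f = -2*u**3 + 2*u**2*v + u*v**2 + 2*v**3 + v**2.
No constant or linear terms (consistent with a singular point). Quadratic part: v**2. Cubic part: -2*u**3 + 2*u**2*v + u*v**2 + 2*v**3.
The quadratic part v**2 is a perfect square, so there is a single (double) tangent line v = 0, i.e. y = 3. Restricting the cubic part to that line (v = 0) leaves -2*u**3 ≠ 0, so f is not divisible by v and the branch is v² ≈ 2*u**3 to lowest order — this is a cusp.
Classification: cusp.
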